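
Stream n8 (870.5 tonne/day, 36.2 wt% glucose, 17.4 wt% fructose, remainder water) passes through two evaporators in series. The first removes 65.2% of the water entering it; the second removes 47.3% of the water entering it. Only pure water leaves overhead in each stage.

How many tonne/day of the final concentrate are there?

water in feed = 870.5×0.464 = 403.91 tonne/day.
After stage 1: water left = (1−0.652)×403.91 = 140.56; stream total = 607.15 tonne/day.
After stage 2: water left = (1−0.473)×140.56 = 74.076; final concentrate = 540.66 tonne/day.

540.7 tonne/day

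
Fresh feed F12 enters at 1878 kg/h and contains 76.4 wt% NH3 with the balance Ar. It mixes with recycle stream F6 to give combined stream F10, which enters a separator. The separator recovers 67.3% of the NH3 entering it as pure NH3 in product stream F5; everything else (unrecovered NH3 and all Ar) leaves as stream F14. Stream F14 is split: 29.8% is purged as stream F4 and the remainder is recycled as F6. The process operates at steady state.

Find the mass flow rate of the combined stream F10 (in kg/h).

Ar enters only via F12 and leaves only via the purge: 1878×0.236 = 0.298×(Ar in F14), and the separator passes all Ar, so Ar in F10 = Ar in F14 = 1487.3 kg/h.
NH3 in F10: m_A = 1878×0.764 + (1−0.298)·(1−0.673)·m_A, so m_A = 1434.8/0.7704 = 1862.3 kg/h.
F10 = 1862.3 + 1487.3 = 3349.6 kg/h.

3350 kg/h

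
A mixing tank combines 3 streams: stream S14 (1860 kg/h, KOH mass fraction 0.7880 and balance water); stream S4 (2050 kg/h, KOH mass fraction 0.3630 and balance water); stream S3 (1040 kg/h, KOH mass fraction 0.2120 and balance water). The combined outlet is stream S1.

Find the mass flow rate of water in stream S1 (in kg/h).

water out = water in = 1860×0.212 + 2050×0.637 + 1040×0.788 = 2519.7 kg/h.

2520 kg/h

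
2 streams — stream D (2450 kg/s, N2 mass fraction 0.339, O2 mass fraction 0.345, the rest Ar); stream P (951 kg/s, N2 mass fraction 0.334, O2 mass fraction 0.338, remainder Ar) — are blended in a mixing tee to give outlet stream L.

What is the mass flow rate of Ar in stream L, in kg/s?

Ar out = Ar in = 2450×0.316 + 951×0.328 = 1086.1 kg/s.

1086 kg/s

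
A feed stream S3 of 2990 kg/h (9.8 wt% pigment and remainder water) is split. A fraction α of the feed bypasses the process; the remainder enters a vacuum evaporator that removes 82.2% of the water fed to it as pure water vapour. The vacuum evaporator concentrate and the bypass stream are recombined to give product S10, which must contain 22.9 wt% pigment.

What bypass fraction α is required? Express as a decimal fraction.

0.228

All 2990×0.098 = 293.02 kg/h of pigment reaches S10, so S10 = 293.02/0.229 = 1279.6 kg/h and vapour = 1710.4 kg/h.
The evaporator receives (1−α)·2990 of feed at 0.902 water and removes 0.822 of that water:
0.822×0.902×(1−α)×2990 = 1710.4
(1−α) = 1710.4/2216.9 = 0.7715;  α = 0.2285.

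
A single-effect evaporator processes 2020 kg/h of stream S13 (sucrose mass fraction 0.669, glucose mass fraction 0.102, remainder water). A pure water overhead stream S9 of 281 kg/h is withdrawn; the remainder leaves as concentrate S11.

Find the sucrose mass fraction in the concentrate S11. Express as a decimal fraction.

0.777

sucrose is not removed: 2020×0.669 = 1351.4 kg/h of sucrose enters S11.
Concentrate = 2020 − 281 = 1739 kg/h.
Mass fraction = 1351.4/1739 = 0.777.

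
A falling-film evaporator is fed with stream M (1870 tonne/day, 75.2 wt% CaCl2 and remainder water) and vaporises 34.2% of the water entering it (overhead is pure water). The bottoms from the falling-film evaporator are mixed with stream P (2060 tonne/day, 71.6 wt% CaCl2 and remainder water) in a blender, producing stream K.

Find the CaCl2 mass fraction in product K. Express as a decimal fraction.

Vapour removed = 0.342×0.248×1870 = 158.61 tonne/day; concentrate = 1711.4 tonne/day.
CaCl2 reaching the mixer = 1406.2 (from concentrate) + 2060×0.716 = 2881.2 tonne/day.
Product flow = 1711.4 + 2060 = 3771.4 tonne/day; CaCl2 fraction = 0.7640.

0.7640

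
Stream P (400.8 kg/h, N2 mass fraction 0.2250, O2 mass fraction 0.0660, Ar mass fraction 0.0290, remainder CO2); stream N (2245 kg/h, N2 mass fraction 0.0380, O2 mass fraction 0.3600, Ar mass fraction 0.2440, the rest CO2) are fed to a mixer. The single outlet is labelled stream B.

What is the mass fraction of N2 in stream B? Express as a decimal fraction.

0.0663

Total flow out = 400.8 + 2245 = 2645.8 kg/h.
N2 in = 400.8×0.225 + 2245×0.038 = 175.49 kg/h.
N2 mass fraction in B = 175.49/2645.8 = 0.0663.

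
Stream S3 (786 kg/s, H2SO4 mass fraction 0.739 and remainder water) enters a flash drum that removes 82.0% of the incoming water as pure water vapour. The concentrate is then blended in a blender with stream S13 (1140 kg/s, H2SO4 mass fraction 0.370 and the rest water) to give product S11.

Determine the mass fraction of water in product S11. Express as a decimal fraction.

0.430

Vapour removed = 0.820×0.261×786 = 168.22 kg/s; concentrate = 617.78 kg/s.
water reaching the mixer = 36.926 (from concentrate) + 1140×0.630 = 755.13 kg/s.
Product flow = 617.78 + 1140 = 1757.8 kg/s; water fraction = 0.430.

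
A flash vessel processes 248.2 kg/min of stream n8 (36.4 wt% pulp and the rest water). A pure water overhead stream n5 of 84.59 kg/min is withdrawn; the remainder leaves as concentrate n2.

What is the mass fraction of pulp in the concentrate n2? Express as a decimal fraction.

0.552

pulp is not removed: 248.2×0.364 = 90.345 kg/min of pulp enters n2.
Concentrate = 248.2 − 84.59 = 163.61 kg/min.
Mass fraction = 90.345/163.61 = 0.552.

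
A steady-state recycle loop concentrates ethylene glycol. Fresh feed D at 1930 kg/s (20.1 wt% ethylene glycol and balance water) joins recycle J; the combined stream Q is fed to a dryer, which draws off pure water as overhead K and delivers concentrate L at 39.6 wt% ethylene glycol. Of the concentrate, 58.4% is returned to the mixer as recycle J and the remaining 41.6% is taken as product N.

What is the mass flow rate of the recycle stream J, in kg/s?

Overall ethylene glycol balance (none leaves overhead): ethylene glycol in fresh feed = ethylene glycol in product, i.e. 1930×0.201 = (1−0.584)·L·0.396.
L = 387.93/(0.396×0.416) = 2354.9 kg/s.
Recycle J = 0.584×2354.9 = 1375.2 kg/s.

1375 kg/s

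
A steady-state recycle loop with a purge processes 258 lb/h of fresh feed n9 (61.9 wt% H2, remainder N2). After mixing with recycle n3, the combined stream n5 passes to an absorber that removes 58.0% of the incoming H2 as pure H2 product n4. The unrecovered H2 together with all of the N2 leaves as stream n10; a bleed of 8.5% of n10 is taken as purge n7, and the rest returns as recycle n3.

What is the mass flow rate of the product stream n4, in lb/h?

150.4 lb/h

H2 in n5: m_A = 258×0.619 + (1−0.085)·(1−0.580)·m_A, so m_A = 159.7/0.6157 = 259.38 lb/h.
Product n4 = 0.580×259.38 = 150.44 lb/h.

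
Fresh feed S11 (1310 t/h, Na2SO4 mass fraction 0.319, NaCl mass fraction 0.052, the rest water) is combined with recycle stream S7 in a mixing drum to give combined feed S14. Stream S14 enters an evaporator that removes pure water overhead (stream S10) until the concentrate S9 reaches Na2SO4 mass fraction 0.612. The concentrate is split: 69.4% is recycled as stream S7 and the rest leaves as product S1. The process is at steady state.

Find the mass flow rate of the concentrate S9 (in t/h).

Overall Na2SO4 balance (none leaves overhead): Na2SO4 in fresh feed = Na2SO4 in product, i.e. 1310×0.319 = (1−0.694)·S9·0.612.
S9 = 417.89/(0.612×0.306) = 2231.5 t/h.

2231 t/h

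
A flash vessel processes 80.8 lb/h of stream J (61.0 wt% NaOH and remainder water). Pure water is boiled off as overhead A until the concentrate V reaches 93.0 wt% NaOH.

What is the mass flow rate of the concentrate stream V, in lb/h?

53 lb/h

NaOH is conserved: 80.8×0.610 = 49.288 lb/h all reports to the concentrate.
Concentrate = 49.288/(target fraction) = 52.998 lb/h.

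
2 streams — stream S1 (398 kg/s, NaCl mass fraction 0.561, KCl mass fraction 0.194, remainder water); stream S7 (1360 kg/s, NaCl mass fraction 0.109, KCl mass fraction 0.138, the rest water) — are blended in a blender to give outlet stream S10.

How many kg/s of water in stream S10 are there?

water out = water in = 398×0.245 + 1360×0.753 = 1121.6 kg/s.

1122 kg/s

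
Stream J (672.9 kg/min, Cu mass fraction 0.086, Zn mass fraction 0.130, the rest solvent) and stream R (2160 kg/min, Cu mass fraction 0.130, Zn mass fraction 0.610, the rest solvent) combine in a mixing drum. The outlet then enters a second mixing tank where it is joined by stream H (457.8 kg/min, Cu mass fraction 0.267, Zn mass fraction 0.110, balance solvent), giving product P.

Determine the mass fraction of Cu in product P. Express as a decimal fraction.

Overall, product flow = 3290.7 kg/min.
Cu in = 672.9×0.086 + 2160×0.130 + 457.8×0.267 = 460.9 kg/min.
Cu fraction in P = 0.140.

0.140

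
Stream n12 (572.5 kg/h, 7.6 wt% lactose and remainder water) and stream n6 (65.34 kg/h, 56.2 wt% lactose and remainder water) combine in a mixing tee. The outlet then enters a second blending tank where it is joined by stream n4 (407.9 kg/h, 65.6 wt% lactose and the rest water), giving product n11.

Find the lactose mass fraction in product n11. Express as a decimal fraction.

Overall, product flow = 1045.7 kg/h.
lactose in = 572.5×0.076 + 65.34×0.562 + 407.9×0.656 = 347.81 kg/h.
lactose fraction in n11 = 0.333.

0.333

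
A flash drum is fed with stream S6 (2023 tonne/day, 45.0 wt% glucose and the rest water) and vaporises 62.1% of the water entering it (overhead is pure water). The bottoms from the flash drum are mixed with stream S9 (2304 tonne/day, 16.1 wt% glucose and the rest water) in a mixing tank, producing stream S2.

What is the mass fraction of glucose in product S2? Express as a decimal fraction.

Vapour removed = 0.621×0.550×2023 = 690.96 tonne/day; concentrate = 1332 tonne/day.
glucose reaching the mixer = 910.35 (from concentrate) + 2304×0.161 = 1281.3 tonne/day.
Product flow = 1332 + 2304 = 3636 tonne/day; glucose fraction = 0.352.

0.352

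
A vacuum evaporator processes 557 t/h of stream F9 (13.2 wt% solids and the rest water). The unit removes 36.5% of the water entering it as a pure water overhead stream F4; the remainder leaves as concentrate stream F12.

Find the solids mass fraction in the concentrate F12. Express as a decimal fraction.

0.193

solids is not removed: 557×0.132 = 73.524 t/h of solids enters F12.
water entering = 557×0.868 = 483.48 t/h; overhead removed = 0.365×483.48 = 176.47 t/h.
Concentrate = 557 − 176.47 = 380.53 t/h.
Mass fraction = 73.524/380.53 = 0.193.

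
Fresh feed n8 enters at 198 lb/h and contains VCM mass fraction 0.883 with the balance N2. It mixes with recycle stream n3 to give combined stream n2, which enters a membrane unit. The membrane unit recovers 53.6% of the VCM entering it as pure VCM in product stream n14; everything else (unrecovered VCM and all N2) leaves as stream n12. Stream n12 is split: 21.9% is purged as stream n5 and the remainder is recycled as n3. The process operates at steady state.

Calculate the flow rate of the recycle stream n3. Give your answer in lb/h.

182 lb/h

N2 enters only via n8 and leaves only via the purge: 198×0.117 = 0.219×(N2 in n12), and the membrane unit passes all N2, so N2 in n2 = N2 in n12 = 105.78 lb/h.
VCM in n2: m_A = 198×0.883 + (1−0.219)·(1−0.536)·m_A, so m_A = 174.83/0.6376 = 274.2 lb/h.
n12 = (1−0.536)×274.2 + 105.78 = 233.01 lb/h.
Recycle n3 = (1−0.219)×233.01 = 181.98 lb/h.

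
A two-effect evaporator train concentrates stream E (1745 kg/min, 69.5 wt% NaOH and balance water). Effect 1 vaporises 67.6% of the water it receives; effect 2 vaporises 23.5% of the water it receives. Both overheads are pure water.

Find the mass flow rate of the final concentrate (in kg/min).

1345 kg/min

water in feed = 1745×0.305 = 532.23 kg/min.
After stage 1: water left = (1−0.676)×532.23 = 172.44; stream total = 1385.2 kg/min.
After stage 2: water left = (1−0.235)×172.44 = 131.92; final concentrate = 1344.7 kg/min.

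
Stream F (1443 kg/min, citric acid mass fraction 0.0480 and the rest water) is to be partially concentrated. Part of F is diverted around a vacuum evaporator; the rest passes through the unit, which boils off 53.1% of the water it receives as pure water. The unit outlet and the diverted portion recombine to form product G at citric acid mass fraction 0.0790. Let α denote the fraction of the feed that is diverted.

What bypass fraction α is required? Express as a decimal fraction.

0.224

All 1443×0.048 = 69.264 kg/min of citric acid reaches G, so G = 69.264/0.079 = 876.76 kg/min and vapour = 566.24 kg/min.
The evaporator receives (1−α)·1443 of feed at 0.952 water and removes 0.531 of that water:
0.531×0.952×(1−α)×1443 = 566.24
(1−α) = 566.24/729.45 = 0.7763;  α = 0.2237.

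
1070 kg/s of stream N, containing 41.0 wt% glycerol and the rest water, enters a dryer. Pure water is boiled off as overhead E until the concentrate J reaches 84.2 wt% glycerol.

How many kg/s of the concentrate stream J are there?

glycerol is conserved: 1070×0.410 = 438.7 kg/s all reports to the concentrate.
Concentrate = 438.7/(target fraction) = 521.02 kg/s.

521 kg/s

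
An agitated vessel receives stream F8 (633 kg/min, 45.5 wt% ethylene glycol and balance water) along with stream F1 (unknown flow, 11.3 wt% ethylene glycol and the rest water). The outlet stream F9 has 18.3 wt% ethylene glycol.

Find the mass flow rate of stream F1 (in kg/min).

Let F1 be the unknown flow. Total out = 633 + F1.
ethylene glycol balance: 288.01 + 0.113·F1 = 0.183·(633 + F1)
(0.113 − 0.183)·F1 = 0.183×633 − 288.01 = -172.18
F1 = -172.18 / -0.070 = 2459.7 kg/min

2460 kg/min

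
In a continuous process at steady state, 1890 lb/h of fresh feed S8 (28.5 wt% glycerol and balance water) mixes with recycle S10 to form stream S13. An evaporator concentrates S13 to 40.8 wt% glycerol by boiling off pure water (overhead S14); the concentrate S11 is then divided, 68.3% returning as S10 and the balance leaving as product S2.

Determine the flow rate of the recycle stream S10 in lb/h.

Overall glycerol balance (none leaves overhead): glycerol in fresh feed = glycerol in product, i.e. 1890×0.285 = (1−0.683)·S11·0.408.
S11 = 538.65/(0.408×0.317) = 4164.7 lb/h.
Recycle S10 = 0.683×4164.7 = 2844.5 lb/h.

2845 lb/h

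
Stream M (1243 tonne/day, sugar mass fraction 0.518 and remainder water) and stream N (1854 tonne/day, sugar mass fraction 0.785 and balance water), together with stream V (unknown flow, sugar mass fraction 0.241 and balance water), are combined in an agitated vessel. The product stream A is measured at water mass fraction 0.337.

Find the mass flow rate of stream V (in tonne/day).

108.9 tonne/day

Let V be the unknown flow. Total out = 3097 + V.
water balance: 997.74 + 0.759·V = 0.337·(3097 + V)
(0.759 − 0.337)·V = 0.337×3097 − 997.74 = 45.953
V = 45.953 / 0.422 = 108.89 tonne/day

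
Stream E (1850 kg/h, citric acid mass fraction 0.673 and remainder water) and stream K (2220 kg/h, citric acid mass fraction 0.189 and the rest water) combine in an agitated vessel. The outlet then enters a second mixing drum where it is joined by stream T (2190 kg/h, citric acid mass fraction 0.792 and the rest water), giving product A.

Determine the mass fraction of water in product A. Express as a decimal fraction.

Overall, product flow = 6260 kg/h.
water in = 1850×0.327 + 2220×0.811 + 2190×0.208 = 2860.9 kg/h.
water fraction in A = 0.457.

0.457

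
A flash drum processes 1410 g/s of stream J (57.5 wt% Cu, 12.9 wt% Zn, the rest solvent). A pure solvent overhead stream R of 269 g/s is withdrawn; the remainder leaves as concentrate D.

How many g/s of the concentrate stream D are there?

1141 g/s

Concentrate = 1410 − 269 = 1141 g/s.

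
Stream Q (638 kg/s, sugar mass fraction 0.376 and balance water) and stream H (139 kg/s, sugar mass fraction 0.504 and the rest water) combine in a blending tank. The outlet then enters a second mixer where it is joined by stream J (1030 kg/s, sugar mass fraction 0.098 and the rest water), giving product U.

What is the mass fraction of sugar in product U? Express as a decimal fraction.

Overall, product flow = 1807 kg/s.
sugar in = 638×0.376 + 139×0.504 + 1030×0.098 = 410.88 kg/s.
sugar fraction in U = 0.227.

0.227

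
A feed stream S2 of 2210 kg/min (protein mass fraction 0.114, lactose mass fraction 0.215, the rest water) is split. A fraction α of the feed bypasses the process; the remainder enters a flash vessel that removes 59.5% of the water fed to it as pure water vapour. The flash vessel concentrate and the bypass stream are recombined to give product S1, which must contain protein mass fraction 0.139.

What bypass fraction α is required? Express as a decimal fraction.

All 2210×0.114 = 251.94 kg/min of protein reaches S1, so S1 = 251.94/0.139 = 1812.5 kg/min and vapour = 397.48 kg/min.
The evaporator receives (1−α)·2210 of feed at 0.671 water and removes 0.595 of that water:
0.595×0.671×(1−α)×2210 = 397.48
(1−α) = 397.48/882.33 = 0.4505;  α = 0.5495.

0.550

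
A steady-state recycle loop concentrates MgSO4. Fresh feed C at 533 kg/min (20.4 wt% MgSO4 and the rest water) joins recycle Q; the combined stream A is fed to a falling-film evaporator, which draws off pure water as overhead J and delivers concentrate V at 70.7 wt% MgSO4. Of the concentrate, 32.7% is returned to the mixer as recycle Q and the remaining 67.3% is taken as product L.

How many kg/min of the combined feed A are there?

Overall MgSO4 balance (none leaves overhead): MgSO4 in fresh feed = MgSO4 in product, i.e. 533×0.204 = (1−0.327)·V·0.707.
V = 108.73/(0.707×0.673) = 228.52 kg/min.
Recycle Q = 0.327×228.52 = 74.726 kg/min.
Combined feed A = 533 + 74.726 = 607.73 kg/min.

607.7 kg/min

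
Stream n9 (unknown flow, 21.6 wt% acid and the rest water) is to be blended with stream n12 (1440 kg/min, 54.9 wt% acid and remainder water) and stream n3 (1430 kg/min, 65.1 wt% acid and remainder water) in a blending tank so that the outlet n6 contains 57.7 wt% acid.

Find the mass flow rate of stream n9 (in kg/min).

Let n9 be the unknown flow. Total out = 2870 + n9.
acid balance: 1721.5 + 0.216·n9 = 0.577·(2870 + n9)
(0.216 − 0.577)·n9 = 0.577×2870 − 1721.5 = -65.5
n9 = -65.5 / -0.361 = 181.44 kg/min

181.4 kg/min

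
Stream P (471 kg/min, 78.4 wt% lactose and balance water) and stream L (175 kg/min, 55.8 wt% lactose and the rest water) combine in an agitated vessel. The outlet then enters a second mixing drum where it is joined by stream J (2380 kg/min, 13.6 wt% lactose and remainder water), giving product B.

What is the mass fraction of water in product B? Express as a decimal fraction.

Overall, product flow = 3026 kg/min.
water in = 471×0.216 + 175×0.442 + 2380×0.864 = 2235.4 kg/min.
water fraction in B = 0.739.

0.739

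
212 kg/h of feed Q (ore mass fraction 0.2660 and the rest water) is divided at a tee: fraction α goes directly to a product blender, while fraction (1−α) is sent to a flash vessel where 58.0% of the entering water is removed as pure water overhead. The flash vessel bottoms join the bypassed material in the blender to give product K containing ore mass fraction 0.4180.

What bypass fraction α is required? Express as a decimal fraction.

All 212×0.266 = 56.392 kg/h of ore reaches K, so K = 56.392/0.418 = 134.91 kg/h and vapour = 77.091 kg/h.
The evaporator receives (1−α)·212 of feed at 0.734 water and removes 0.580 of that water:
0.580×0.734×(1−α)×212 = 77.091
(1−α) = 77.091/90.253 = 0.8542;  α = 0.1458.

0.146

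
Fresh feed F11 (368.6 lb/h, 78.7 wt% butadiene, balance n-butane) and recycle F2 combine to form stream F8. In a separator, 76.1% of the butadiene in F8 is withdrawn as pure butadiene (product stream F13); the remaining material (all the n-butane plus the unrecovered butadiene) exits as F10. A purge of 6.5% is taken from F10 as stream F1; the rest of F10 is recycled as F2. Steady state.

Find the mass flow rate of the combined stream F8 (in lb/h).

n-butane enters only via F11 and leaves only via the purge: 368.6×0.213 = 0.065×(n-butane in F10), and the separator passes all n-butane, so n-butane in F8 = n-butane in F10 = 1207.9 lb/h.
butadiene in F8: m_A = 368.6×0.787 + (1−0.065)·(1−0.761)·m_A, so m_A = 290.09/0.7765 = 373.57 lb/h.
F8 = 373.57 + 1207.9 = 1581.4 lb/h.

1581 lb/h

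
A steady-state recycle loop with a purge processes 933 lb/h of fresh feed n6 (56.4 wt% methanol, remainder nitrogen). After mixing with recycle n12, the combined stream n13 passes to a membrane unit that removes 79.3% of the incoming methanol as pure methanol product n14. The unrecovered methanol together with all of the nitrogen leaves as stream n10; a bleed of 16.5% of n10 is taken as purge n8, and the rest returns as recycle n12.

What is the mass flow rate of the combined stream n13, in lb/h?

3102 lb/h

nitrogen enters only via n6 and leaves only via the purge: 933×0.436 = 0.165×(nitrogen in n10), and the membrane unit passes all nitrogen, so nitrogen in n13 = nitrogen in n10 = 2465.4 lb/h.
methanol in n13: m_A = 933×0.564 + (1−0.165)·(1−0.793)·m_A, so m_A = 526.21/0.8272 = 636.17 lb/h.
n13 = 636.17 + 2465.4 = 3101.6 lb/h.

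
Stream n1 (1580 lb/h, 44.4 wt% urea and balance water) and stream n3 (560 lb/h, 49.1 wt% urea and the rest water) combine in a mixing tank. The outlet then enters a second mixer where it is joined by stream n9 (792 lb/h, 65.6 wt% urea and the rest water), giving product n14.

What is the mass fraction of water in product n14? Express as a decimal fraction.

0.490

Overall, product flow = 2932 lb/h.
water in = 1580×0.556 + 560×0.509 + 792×0.344 = 1436 lb/h.
water fraction in n14 = 0.490.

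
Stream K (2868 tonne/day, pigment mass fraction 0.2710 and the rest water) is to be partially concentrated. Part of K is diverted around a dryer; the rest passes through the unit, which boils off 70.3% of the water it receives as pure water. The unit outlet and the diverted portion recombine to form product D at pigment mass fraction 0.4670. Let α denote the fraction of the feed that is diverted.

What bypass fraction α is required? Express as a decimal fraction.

All 2868×0.271 = 777.23 tonne/day of pigment reaches D, so D = 777.23/0.467 = 1664.3 tonne/day and vapour = 1203.7 tonne/day.
The evaporator receives (1−α)·2868 of feed at 0.729 water and removes 0.703 of that water:
0.703×0.729×(1−α)×2868 = 1203.7
(1−α) = 1203.7/1469.8 = 0.8189;  α = 0.1811.

0.181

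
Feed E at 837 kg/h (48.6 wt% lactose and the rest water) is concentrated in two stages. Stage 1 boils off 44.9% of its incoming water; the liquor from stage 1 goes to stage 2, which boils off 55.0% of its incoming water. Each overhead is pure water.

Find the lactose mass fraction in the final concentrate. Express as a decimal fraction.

0.792

water in feed = 837×0.514 = 430.22 kg/h.
After stage 1: water left = (1−0.449)×430.22 = 237.05; stream total = 643.83 kg/h.
After stage 2: water left = (1−0.550)×237.05 = 106.67; final concentrate = 513.45 kg/h.
lactose fraction = 406.78/513.45 = 0.792.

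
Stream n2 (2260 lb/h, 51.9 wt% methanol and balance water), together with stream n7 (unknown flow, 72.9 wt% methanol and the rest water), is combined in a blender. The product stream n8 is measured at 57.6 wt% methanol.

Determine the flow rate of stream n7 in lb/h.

842 lb/h

Let n7 be the unknown flow. Total out = 2260 + n7.
methanol balance: 1172.9 + 0.729·n7 = 0.576·(2260 + n7)
(0.729 − 0.576)·n7 = 0.576×2260 − 1172.9 = 128.82
n7 = 128.82 / 0.153 = 841.96 lb/h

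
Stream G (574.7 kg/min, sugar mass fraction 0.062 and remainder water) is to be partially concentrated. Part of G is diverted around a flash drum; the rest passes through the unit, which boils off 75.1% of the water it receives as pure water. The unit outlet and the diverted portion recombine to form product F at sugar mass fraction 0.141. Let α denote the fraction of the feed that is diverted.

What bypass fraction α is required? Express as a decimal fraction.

0.205

All 574.7×0.062 = 35.631 kg/min of sugar reaches F, so F = 35.631/0.141 = 252.7 kg/min and vapour = 322 kg/min.
The evaporator receives (1−α)·574.7 of feed at 0.938 water and removes 0.751 of that water:
0.751×0.938×(1−α)×574.7 = 322
(1−α) = 322/404.84 = 0.7954;  α = 0.2046.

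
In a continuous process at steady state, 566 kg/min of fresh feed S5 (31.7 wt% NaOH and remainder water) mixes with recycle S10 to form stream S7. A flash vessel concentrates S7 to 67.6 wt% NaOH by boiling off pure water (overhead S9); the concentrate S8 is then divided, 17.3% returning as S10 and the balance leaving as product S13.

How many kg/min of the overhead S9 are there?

300.6 kg/min

Overall NaOH balance (none leaves overhead): NaOH in fresh feed = NaOH in product, i.e. 566×0.317 = (1−0.173)·S8·0.676.
S8 = 179.42/(0.676×0.827) = 320.94 kg/min.
Recycle S10 = 0.173×320.94 = 55.523 kg/min.
Combined feed S7 = 566 + 55.523 = 621.52 kg/min.
Overhead S9 = S7 − S8 = 621.52 − 320.94 = 300.58 kg/min.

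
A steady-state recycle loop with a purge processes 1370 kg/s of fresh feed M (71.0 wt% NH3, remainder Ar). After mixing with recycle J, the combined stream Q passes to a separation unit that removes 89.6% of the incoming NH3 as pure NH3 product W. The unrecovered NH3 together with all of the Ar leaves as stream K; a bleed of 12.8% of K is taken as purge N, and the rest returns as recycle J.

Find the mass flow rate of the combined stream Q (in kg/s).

4174 kg/s

Ar enters only via M and leaves only via the purge: 1370×0.290 = 0.128×(Ar in K), and the separation unit passes all Ar, so Ar in Q = Ar in K = 3103.9 kg/s.
NH3 in Q: m_A = 1370×0.710 + (1−0.128)·(1−0.896)·m_A, so m_A = 972.7/0.9093 = 1069.7 kg/s.
Q = 1069.7 + 3103.9 = 4173.6 kg/s.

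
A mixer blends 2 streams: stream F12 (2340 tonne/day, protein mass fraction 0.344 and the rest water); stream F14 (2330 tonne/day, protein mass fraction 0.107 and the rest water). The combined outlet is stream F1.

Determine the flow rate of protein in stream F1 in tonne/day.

1054 tonne/day

protein out = protein in = 2340×0.344 + 2330×0.107 = 1054.3 tonne/day.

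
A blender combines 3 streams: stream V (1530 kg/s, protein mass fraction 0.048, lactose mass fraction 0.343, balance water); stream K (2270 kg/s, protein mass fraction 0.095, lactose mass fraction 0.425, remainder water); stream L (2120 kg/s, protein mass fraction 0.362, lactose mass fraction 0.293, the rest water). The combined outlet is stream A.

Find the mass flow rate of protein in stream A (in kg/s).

1057 kg/s

protein out = protein in = 1530×0.048 + 2270×0.095 + 2120×0.362 = 1056.5 kg/s.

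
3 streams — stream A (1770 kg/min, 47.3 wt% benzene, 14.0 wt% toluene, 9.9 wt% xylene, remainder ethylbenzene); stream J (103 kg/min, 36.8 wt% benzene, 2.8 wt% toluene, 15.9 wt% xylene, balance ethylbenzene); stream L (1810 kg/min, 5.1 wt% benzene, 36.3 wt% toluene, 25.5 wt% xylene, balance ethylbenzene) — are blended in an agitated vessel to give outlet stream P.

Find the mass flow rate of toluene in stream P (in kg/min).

toluene out = toluene in = 1770×0.140 + 103×0.028 + 1810×0.363 = 907.71 kg/min.

907.7 kg/min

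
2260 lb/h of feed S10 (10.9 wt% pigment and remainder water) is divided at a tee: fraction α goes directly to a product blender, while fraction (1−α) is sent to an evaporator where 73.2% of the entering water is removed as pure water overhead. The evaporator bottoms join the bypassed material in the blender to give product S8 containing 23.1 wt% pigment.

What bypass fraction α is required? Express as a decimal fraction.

0.190

All 2260×0.109 = 246.34 lb/h of pigment reaches S8, so S8 = 246.34/0.231 = 1066.4 lb/h and vapour = 1193.6 lb/h.
The evaporator receives (1−α)·2260 of feed at 0.891 water and removes 0.732 of that water:
0.732×0.891×(1−α)×2260 = 1193.6
(1−α) = 1193.6/1474 = 0.8098;  α = 0.1902.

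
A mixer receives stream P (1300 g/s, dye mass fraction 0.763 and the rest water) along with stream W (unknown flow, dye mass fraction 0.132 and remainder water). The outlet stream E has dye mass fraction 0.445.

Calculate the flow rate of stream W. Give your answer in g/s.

Let W be the unknown flow. Total out = 1300 + W.
dye balance: 991.9 + 0.132·W = 0.445·(1300 + W)
(0.132 − 0.445)·W = 0.445×1300 − 991.9 = -413.4
W = -413.4 / -0.313 = 1320.8 g/s

1321 g/s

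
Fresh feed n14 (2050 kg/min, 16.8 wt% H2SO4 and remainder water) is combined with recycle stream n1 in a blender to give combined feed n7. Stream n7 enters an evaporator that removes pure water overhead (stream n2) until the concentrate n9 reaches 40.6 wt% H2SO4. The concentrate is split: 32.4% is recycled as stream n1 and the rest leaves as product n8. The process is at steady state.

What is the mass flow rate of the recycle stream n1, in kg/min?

406.6 kg/min

Overall H2SO4 balance (none leaves overhead): H2SO4 in fresh feed = H2SO4 in product, i.e. 2050×0.168 = (1−0.324)·n9·0.406.
n9 = 344.4/(0.406×0.676) = 1254.8 kg/min.
Recycle n1 = 0.324×1254.8 = 406.57 kg/min.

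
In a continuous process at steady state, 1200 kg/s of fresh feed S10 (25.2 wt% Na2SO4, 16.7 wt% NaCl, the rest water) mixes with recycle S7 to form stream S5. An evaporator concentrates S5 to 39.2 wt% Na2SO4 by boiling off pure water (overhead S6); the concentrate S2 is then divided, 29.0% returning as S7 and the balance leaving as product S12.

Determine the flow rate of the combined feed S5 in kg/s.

Overall Na2SO4 balance (none leaves overhead): Na2SO4 in fresh feed = Na2SO4 in product, i.e. 1200×0.252 = (1−0.290)·S2·0.392.
S2 = 302.4/(0.392×0.710) = 1086.5 kg/s.
Recycle S7 = 0.290×1086.5 = 315.09 kg/s.
Combined feed S5 = 1200 + 315.09 = 1515.1 kg/s.

1515 kg/s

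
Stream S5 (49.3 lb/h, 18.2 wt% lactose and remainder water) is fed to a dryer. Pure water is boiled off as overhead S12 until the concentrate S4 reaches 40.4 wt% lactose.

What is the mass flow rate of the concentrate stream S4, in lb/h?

lactose is conserved: 49.3×0.182 = 8.9726 lb/h all reports to the concentrate.
Concentrate = 8.9726/(target fraction) = 22.209 lb/h.

22.21 lb/h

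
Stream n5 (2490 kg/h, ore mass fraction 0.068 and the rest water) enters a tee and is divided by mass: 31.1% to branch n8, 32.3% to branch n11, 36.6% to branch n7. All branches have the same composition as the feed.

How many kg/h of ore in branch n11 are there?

54.69 kg/h

Branch n11 total = 0.323×2490 = 804.27 kg/h.
ore in n11 = 0.068×804.27 = 54.69 kg/h.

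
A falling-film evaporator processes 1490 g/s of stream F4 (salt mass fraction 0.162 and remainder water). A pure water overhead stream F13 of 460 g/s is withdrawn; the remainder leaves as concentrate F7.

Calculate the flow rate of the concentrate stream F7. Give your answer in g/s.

Concentrate = 1490 − 460 = 1030 g/s.

1030 g/s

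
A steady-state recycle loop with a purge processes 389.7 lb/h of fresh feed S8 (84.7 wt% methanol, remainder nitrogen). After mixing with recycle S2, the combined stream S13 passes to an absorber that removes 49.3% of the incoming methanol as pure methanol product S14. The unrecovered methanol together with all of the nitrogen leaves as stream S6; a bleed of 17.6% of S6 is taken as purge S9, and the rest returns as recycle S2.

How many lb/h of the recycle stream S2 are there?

nitrogen enters only via S8 and leaves only via the purge: 389.7×0.153 = 0.176×(nitrogen in S6), and the absorber passes all nitrogen, so nitrogen in S13 = nitrogen in S6 = 338.77 lb/h.
methanol in S13: m_A = 389.7×0.847 + (1−0.176)·(1−0.493)·m_A, so m_A = 330.08/0.5822 = 566.91 lb/h.
S6 = (1−0.493)×566.91 + 338.77 = 626.2 lb/h.
Recycle S2 = (1−0.176)×626.2 = 515.99 lb/h.

516 lb/h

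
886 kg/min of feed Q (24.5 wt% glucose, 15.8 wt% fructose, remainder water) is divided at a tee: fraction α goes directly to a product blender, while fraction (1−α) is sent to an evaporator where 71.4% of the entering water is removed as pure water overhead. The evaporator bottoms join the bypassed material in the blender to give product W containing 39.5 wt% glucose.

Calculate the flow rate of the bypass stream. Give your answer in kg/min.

96.68 kg/min

All 886×0.245 = 217.07 kg/min of glucose reaches W, so W = 217.07/0.395 = 549.54 kg/min and vapour = 336.46 kg/min.
The evaporator receives (1−α)·886 of feed at 0.597 water and removes 0.714 of that water:
0.714×0.597×(1−α)×886 = 336.46
(1−α) = 336.46/377.66 = 0.8909;  α = 0.1091.
Bypass flow = 0.1091×886 = 96.676 kg/min.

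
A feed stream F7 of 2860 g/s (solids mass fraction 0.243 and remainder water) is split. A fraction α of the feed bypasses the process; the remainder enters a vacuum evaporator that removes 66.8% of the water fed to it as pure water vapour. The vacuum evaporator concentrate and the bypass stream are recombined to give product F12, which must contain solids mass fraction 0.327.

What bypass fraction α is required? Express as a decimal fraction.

All 2860×0.243 = 694.98 g/s of solids reaches F12, so F12 = 694.98/0.327 = 2125.3 g/s and vapour = 734.68 g/s.
The evaporator receives (1−α)·2860 of feed at 0.757 water and removes 0.668 of that water:
0.668×0.757×(1−α)×2860 = 734.68
(1−α) = 734.68/1446.2 = 0.5080;  α = 0.4920.

0.492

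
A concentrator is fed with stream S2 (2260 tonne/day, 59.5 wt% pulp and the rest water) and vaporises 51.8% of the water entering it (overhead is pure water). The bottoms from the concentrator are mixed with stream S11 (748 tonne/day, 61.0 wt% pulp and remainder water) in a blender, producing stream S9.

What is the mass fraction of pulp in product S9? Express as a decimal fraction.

0.7108

Vapour removed = 0.518×0.405×2260 = 474.13 tonne/day; concentrate = 1785.9 tonne/day.
pulp reaching the mixer = 1344.7 (from concentrate) + 748×0.610 = 1801 tonne/day.
Product flow = 1785.9 + 748 = 2533.9 tonne/day; pulp fraction = 0.7108.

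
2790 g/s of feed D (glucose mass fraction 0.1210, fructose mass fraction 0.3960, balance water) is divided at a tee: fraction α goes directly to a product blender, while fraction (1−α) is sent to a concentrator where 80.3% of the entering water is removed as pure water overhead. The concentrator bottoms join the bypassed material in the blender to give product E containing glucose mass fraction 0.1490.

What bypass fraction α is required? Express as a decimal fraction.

All 2790×0.121 = 337.59 g/s of glucose reaches E, so E = 337.59/0.149 = 2265.7 g/s and vapour = 524.3 g/s.
The evaporator receives (1−α)·2790 of feed at 0.483 water and removes 0.803 of that water:
0.803×0.483×(1−α)×2790 = 524.3
(1−α) = 524.3/1082.1 = 0.4845;  α = 0.5155.

0.515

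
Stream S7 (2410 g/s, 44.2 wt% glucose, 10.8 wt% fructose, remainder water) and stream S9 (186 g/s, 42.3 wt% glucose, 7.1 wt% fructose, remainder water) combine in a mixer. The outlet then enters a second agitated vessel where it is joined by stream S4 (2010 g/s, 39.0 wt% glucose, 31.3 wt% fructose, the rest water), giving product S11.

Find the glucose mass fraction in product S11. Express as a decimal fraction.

Overall, product flow = 4606 g/s.
glucose in = 2410×0.442 + 186×0.423 + 2010×0.390 = 1927.8 g/s.
glucose fraction in S11 = 0.419.

0.419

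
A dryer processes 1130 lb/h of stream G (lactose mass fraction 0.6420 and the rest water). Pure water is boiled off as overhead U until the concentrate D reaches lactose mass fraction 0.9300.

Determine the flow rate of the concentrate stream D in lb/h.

lactose is conserved: 1130×0.642 = 725.46 lb/h all reports to the concentrate.
Concentrate = 725.46/(target fraction) = 780.06 lb/h.

780.1 lb/h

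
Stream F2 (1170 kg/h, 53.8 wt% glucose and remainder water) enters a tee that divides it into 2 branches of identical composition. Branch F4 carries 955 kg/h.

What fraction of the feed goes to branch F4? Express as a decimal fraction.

Fraction to F4 = 955/1170 = 0.8162.

0.816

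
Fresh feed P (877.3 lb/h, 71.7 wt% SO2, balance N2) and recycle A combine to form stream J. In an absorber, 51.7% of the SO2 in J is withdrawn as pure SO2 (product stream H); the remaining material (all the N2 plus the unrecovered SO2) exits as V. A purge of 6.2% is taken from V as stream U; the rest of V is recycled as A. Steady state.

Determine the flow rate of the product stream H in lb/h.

594.6 lb/h

SO2 in J: m_A = 877.3×0.717 + (1−0.062)·(1−0.517)·m_A, so m_A = 629.02/0.5469 = 1150.1 lb/h.
Product H = 0.517×1150.1 = 594.58 lb/h.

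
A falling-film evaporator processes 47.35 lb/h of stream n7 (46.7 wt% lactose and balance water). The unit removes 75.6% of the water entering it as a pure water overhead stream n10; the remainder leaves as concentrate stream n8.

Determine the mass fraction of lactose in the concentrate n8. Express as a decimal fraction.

lactose is not removed: 47.35×0.467 = 22.112 lb/h of lactose enters n8.
water entering = 47.35×0.533 = 25.238 lb/h; overhead removed = 0.756×25.238 = 19.08 lb/h.
Concentrate = 47.35 − 19.08 = 28.27 lb/h.
Mass fraction = 22.112/28.27 = 0.782.

0.782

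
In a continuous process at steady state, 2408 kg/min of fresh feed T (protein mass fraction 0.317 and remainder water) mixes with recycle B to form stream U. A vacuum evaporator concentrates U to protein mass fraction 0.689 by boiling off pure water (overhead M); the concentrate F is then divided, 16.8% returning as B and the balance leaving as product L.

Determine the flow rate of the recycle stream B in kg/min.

Overall protein balance (none leaves overhead): protein in fresh feed = protein in product, i.e. 2408×0.317 = (1−0.168)·F·0.689.
F = 763.34/(0.689×0.832) = 1331.6 kg/min.
Recycle B = 0.168×1331.6 = 223.71 kg/min.

223.7 kg/min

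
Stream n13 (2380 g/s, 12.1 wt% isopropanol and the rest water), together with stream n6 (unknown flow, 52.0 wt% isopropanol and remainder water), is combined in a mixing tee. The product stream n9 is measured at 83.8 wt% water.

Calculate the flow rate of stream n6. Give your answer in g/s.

Let n6 be the unknown flow. Total out = 2380 + n6.
water balance: 2092 + 0.480·n6 = 0.838·(2380 + n6)
(0.480 − 0.838)·n6 = 0.838×2380 − 2092 = -97.58
n6 = -97.58 / -0.358 = 272.57 g/s

272.6 g/s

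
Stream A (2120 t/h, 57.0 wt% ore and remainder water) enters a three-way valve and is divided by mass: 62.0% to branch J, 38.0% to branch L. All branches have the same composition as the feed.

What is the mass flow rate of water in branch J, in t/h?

Branch J total = 0.620×2120 = 1314.4 t/h.
water in J = 0.430×1314.4 = 565.19 t/h.

565.2 t/h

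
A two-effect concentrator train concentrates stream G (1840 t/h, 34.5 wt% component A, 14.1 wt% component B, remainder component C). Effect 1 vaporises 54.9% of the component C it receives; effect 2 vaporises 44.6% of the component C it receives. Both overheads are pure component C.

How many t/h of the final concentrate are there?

1131 t/h

component C in feed = 1840×0.514 = 945.76 t/h.
After stage 1: component C left = (1−0.549)×945.76 = 426.54; stream total = 1320.8 t/h.
After stage 2: component C left = (1−0.446)×426.54 = 236.3; final concentrate = 1130.5 t/h.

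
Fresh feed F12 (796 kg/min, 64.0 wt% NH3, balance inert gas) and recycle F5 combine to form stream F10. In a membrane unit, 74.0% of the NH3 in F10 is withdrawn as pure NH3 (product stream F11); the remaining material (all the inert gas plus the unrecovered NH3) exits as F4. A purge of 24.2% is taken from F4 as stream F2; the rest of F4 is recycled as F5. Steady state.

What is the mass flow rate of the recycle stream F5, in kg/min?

inert gas enters only via F12 and leaves only via the purge: 796×0.360 = 0.242×(inert gas in F4), and the membrane unit passes all inert gas, so inert gas in F10 = inert gas in F4 = 1184.1 kg/min.
NH3 in F10: m_A = 796×0.640 + (1−0.242)·(1−0.740)·m_A, so m_A = 509.44/0.8029 = 634.48 kg/min.
F4 = (1−0.740)×634.48 + 1184.1 = 1349.1 kg/min.
Recycle F5 = (1−0.242)×1349.1 = 1022.6 kg/min.

1023 kg/min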